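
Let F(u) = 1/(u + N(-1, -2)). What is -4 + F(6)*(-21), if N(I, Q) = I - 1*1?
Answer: -37/4 ≈ -9.2500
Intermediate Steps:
N(I, Q) = -1 + I (N(I, Q) = I - 1 = -1 + I)
F(u) = 1/(-2 + u) (F(u) = 1/(u + (-1 - 1)) = 1/(u - 2) = 1/(-2 + u))
-4 + F(6)*(-21) = -4 - 21/(-2 + 6) = -4 - 21/4 = -37/4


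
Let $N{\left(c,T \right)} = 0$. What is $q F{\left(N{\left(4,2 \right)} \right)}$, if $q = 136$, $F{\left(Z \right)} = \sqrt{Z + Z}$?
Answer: $0$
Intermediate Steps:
$F{\left(Z \right)} = \sqrt{2} \sqrt{Z}$ ($F{\left(Z \right)} = \sqrt{2 Z} = \sqrt{2} \sqrt{Z}$)
$q F{\left(N{\left(4,2 \right)} \right)} = 136 \sqrt{2} \sqrt{0} = 136 \sqrt{2} \cdot 0 = 136 \cdot 0 = 0$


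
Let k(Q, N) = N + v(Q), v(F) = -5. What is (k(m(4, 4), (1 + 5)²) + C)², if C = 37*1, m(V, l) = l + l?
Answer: 4624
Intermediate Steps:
m(V, l) = 2*l
k(Q, N) = -5 + N (k(Q, N) = N - 5 = -5 + N)
C = 37
(k(m(4, 4), (1 + 5)²) + C)² = ((-5 + (1 + 5)²) + 37)² = ((-5 + 6²) + 37)² = ((-5 + 36) + 37)² = (31 + 37)² = 68² = 4624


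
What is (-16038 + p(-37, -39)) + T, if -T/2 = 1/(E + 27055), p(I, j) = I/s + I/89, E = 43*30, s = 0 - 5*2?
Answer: -80901715449/5045410 ≈ -16035.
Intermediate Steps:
s = -10 (s = 0 - 10 = -10)
E = 1290
p(I, j) = -79*I/890 (p(I, j) = I/(-10) + I/89 = I*(-1/10) + I*(1/89) = -I/10 + I/89 = -79*I/890)
T = -2/28345 (T = -2/(1290 + 27055) = -2/28345 ≈ -7.0559e-5)
(-16038 + p(-37, -39)) + T = (-16038 - 79/890*(-37)) - 2/28345 = (-16038 + 2923/890) - 2/28345 = -14270897/890 - 2/28345 = -80901715449/5045410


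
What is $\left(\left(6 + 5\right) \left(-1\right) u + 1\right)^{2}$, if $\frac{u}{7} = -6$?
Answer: $214369$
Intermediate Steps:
$u = -42$ ($u = 7 \left(-6\right) = -42$)
$\left(\left(6 + 5\right) \left(-1\right) u + 1\right)^{2} = \left(\left(6 + 5\right) \left(-1\right) \left(-42\right) + 1\right)^{2} = \left(11 \left(-1\right) \left(-42\right) + 1\right)^{2} = \left(\left(-11\right) \left(-42\right) + 1\right)^{2} = \left(462 + 1\right)^{2} = 463^{2} = 214369$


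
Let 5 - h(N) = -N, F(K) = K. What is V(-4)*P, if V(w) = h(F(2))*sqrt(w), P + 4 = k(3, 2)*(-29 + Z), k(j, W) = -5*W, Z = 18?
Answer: 1484*I ≈ 1484.0*I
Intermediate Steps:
h(N) = 5 + N (h(N) = 5 - (-1)*N = 5 + N)
P = 106 (P = -4 + (-5*2)*(-29 + 18) = -4 - 10*(-11) = -4 + 110 = 106)
V(w) = 7*sqrt(w) (V(w) = (5 + 2)*sqrt(w) = 7*sqrt(w))
V(-4)*P = (7*sqrt(-4))*106 = (7*(2*I))*106 = (14*I)*106 = 1484*I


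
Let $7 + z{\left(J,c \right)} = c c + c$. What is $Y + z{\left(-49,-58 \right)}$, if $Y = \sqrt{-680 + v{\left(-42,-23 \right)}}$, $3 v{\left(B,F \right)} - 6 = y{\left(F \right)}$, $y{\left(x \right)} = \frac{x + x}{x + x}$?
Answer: $3299 + \frac{i \sqrt{6099}}{3} \approx 3299.0 + 26.032 i$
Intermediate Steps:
$y{\left(x \right)} = 1$ ($y{\left(x \right)} = \frac{2 x}{2 x} = 2 x \frac{1}{2 x} = 1$)
$z{\left(J,c \right)} = -7 + c + c^{2}$ ($z{\left(J,c \right)} = -7 + \left(c c + c\right) = -7 + \left(c^{2} + c\right) = -7 + \left(c + c^{2}\right) = -7 + c + c^{2}$)
$v{\left(B,F \right)} = \frac{7}{3}$ ($v{\left(B,F \right)} = 2 + \frac{1}{3} \cdot 1 = 2 + \frac{1}{3} = \frac{7}{3}$)
$Y = \frac{i \sqrt{6099}}{3}$ ($Y = \sqrt{-680 + \frac{7}{3}} = \sqrt{- \frac{2033}{3}} = \frac{i \sqrt{6099}}{3} \approx 26.032 i$)
$Y + z{\left(-49,-58 \right)} = \frac{i \sqrt{6099}}{3} - \left(65 - 3364\right) = \frac{i \sqrt{6099}}{3} - -3299 = \frac{i \sqrt{6099}}{3} + 3299 = 3299 + \frac{i \sqrt{6099}}{3}$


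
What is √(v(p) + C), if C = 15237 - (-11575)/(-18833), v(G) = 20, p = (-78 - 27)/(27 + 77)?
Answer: 129*√325170578/18833 ≈ 123.52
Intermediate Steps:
p = -105/104 ≈ -1.0096
C = 286946846/18833 (C = 15237 - (-11575)*(-1)/18833 = 15237 - 1*11575/18833 = 15237 - 11575/18833 = 286946846/18833 ≈ 15236.)
√(v(p) + C) = √(20 + 286946846/18833) = √(287323506/18833) = 129*√325170578/18833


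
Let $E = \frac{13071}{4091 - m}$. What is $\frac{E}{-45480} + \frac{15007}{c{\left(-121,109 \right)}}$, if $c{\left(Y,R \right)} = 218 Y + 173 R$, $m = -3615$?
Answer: $- \frac{1753194929717}{878625482160} \approx -1.9954$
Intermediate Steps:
$c{\left(Y,R \right)} = 173 R + 218 Y$
$E = \frac{13071}{7706}$ ($E = \frac{13071}{4091 - -3615} = \frac{13071}{4091 + 3615} = \frac{13071}{7706} \approx 1.6962$)
$\frac{E}{-45480} + \frac{15007}{c{\left(-121,109 \right)}} = \frac{13071}{7706 \left(-45480\right)} + \frac{15007}{173 \cdot 109 + 218 \left(-121\right)} = \frac{13071}{7706} \left(- \frac{1}{45480}\right) + \frac{15007}{18857 - 26378} = - \frac{4357}{116822960} + \frac{15007}{-7521} = - \frac{4357}{116822960} + 15007 \left(- \frac{1}{7521}\right) = - \frac{4357}{116822960} - \frac{15007}{7521} = - \frac{1753194929717}{878625482160}$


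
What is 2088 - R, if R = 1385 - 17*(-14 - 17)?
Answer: 176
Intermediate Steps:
R = 1912 (R = 1385 - 17*(-31) = 1385 + 527 = 1912)
2088 - R = 2088 - 1*1912 = 2088 - 1912 = 176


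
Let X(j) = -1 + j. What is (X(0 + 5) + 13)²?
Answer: 289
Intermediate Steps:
(X(0 + 5) + 13)² = ((-1 + (0 + 5)) + 13)² = ((-1 + 5) + 13)² = (4 + 13)² = 17² = 289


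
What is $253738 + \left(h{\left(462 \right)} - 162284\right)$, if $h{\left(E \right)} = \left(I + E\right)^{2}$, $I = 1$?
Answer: $305823$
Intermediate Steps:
$h{\left(E \right)} = \left(1 + E\right)^{2}$
$253738 + \left(h{\left(462 \right)} - 162284\right) = 253738 - \left(162284 - \left(1 + 462\right)^{2}\right) = 253738 - \left(162284 - 463^{2}\right) = 253738 + \left(214369 - 162284\right) = 253738 + 52085 = 305823$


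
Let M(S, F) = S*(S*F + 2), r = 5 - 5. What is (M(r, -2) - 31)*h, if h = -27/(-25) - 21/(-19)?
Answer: -32178/475 ≈ -67.743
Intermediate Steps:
r = 0
M(S, F) = S*(2 + F*S) (M(S, F) = S*(F*S + 2) = S*(2 + F*S))
h = 1038/475 (h = -27*(-1/25) - 21*(-1/19) = 27/25 + 21/19 = 1038/475 ≈ 2.1853)
(M(r, -2) - 31)*h = (0*(2 - 2*0) - 31)*(1038/475) = (0*(2 + 0) - 31)*(1038/475) = (0*2 - 31)*(1038/475) = (0 - 31)*(1038/475) = -31*1038/475 = -32178/475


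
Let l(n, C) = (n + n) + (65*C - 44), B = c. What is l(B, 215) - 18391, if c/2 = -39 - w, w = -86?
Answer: -4272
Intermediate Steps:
c = 94 (c = 2*(-39 - 1*(-86)) = 2*(-39 + 86) = 2*47 = 94)
B = 94
l(n, C) = -44 + 2*n + 65*C (l(n, C) = 2*n + (-44 + 65*C) = -44 + 2*n + 65*C)
l(B, 215) - 18391 = (-44 + 2*94 + 65*215) - 18391 = (-44 + 188 + 13975) - 18391 = 14119 - 18391 = -4272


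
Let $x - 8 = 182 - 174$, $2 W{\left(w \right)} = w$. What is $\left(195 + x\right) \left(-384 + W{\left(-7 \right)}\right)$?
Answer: $- \frac{163525}{2} \approx -81763.0$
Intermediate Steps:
$W{\left(w \right)} = \frac{w}{2}$
$x = 16$ ($x = 8 + \left(182 - 174\right) = 8 + 8 = 16$)
$\left(195 + x\right) \left(-384 + W{\left(-7 \right)}\right) = \left(195 + 16\right) \left(-384 + \frac{1}{2} \left(-7\right)\right) = 211 \left(-384 - \frac{7}{2}\right) = 211 \left(- \frac{775}{2}\right) = - \frac{163525}{2}$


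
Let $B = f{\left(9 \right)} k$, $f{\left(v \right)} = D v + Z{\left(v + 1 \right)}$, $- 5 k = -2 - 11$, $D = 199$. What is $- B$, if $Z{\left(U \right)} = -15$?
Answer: $- \frac{23088}{5} \approx -4617.6$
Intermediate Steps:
$k = \frac{13}{5}$ ($k = - \frac{-2 - 11}{5} = \left(- \frac{1}{5}\right) \left(-13\right) = \frac{13}{5} \approx 2.6$)
$f{\left(v \right)} = -15 + 199 v$ ($f{\left(v \right)} = 199 v - 15 = -15 + 199 v$)
$B = \frac{23088}{5}$ ($B = \left(-15 + 199 \cdot 9\right) \frac{13}{5} = \left(-15 + 1791\right) \frac{13}{5} = 1776 \cdot \frac{13}{5} = \frac{23088}{5} \approx 4617.6$)
$- B = \left(-1\right) \frac{23088}{5} = - \frac{23088}{5}$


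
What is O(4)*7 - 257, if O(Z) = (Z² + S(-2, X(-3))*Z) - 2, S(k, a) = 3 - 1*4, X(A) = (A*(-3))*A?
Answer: -187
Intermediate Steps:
X(A) = -3*A² (X(A) = (-3*A)*A = -3*A²)
S(k, a) = -1 (S(k, a) = 3 - 4 = -1)
O(Z) = -2 + Z² - Z (O(Z) = (Z² - Z) - 2 = -2 + Z² - Z)
O(4)*7 - 257 = (-2 + 4² - 1*4)*7 - 257 = (-2 + 16 - 4)*7 - 257 = 10*7 - 257 = 70 - 257 = -187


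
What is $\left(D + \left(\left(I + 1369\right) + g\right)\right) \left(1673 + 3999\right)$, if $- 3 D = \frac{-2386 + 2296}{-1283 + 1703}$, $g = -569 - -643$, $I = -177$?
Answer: $\frac{50268100}{7} \approx 7.1812 \cdot 10^{6}$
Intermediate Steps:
$g = 74$ ($g = -569 + 643 = 74$)
$D = \frac{1}{14}$ ($D = - \frac{\left(-2386 + 2296\right) \frac{1}{-1283 + 1703}}{3} = - \frac{\left(-90\right) \frac{1}{420}}{3} = \left(- \frac{1}{3}\right) \left(- \frac{3}{14}\right) = \frac{1}{14} \approx 0.071429$)
$\left(D + \left(\left(I + 1369\right) + g\right)\right) \left(1673 + 3999\right) = \left(\frac{1}{14} + \left(\left(-177 + 1369\right) + 74\right)\right) \left(1673 + 3999\right) = \left(\frac{1}{14} + \left(1192 + 74\right)\right) 5672 = \left(\frac{1}{14} + 1266\right) 5672 = \frac{17725}{14} \cdot 5672 = \frac{50268100}{7}$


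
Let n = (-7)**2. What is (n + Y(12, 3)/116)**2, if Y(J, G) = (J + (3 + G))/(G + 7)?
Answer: 808208041/336400 ≈ 2402.5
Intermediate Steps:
n = 49
Y(J, G) = (3 + G + J)/(7 + G)
(n + Y(12, 3)/116)**2 = (49 + ((3 + 3 + 12)/(7 + 3))/116)**2 = (49 + (18/10)*(1/116))**2 = (49 + ((1/10)*18)*(1/116))**2 = (49 + (9/5)*(1/116))**2 = (49 + 9/580)**2 = (28429/580)**2 = 808208041/336400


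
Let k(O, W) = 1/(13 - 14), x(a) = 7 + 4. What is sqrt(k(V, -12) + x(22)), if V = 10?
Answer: sqrt(10) ≈ 3.1623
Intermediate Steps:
x(a) = 11
k(O, W) = -1 (k(O, W) = 1/(-1) = -1)
sqrt(k(V, -12) + x(22)) = sqrt(-1 + 11) = sqrt(10)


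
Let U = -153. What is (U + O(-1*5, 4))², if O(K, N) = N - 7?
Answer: 24336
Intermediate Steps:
O(K, N) = -7 + N
(U + O(-1*5, 4))² = (-153 + (-7 + 4))² = (-153 - 3)² = (-156)² = 24336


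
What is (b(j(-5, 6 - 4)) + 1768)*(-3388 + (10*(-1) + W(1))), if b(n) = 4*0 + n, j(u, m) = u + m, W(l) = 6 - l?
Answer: -5988645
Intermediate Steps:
j(u, m) = m + u
b(n) = n (b(n) = 0 + n = n)
(b(j(-5, 6 - 4)) + 1768)*(-3388 + (10*(-1) + W(1))) = (((6 - 4) - 5) + 1768)*(-3388 + (10*(-1) + (6 - 1*1))) = ((2 - 5) + 1768)*(-3388 + (-10 + (6 - 1))) = (-3 + 1768)*(-3388 + (-10 + 5)) = 1765*(-3388 - 5) = 1765*(-3393) = -5988645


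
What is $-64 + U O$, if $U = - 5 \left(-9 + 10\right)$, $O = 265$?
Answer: $-1389$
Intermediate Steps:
$U = -5$ ($U = \left(-5\right) 1 = -5$)
$-64 + U O = -64 - 1325 = -1389$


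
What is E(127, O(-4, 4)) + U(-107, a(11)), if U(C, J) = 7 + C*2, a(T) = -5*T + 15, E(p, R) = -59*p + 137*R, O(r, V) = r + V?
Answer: -7700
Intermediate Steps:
O(r, V) = V + r
a(T) = 15 - 5*T
U(C, J) = 7 + 2*C
E(127, O(-4, 4)) + U(-107, a(11)) = (-59*127 + 137*(4 - 4)) + (7 + 2*(-107)) = (-7493 + 137*0) + (7 - 214) = (-7493 + 0) - 207 = -7493 - 207 = -7700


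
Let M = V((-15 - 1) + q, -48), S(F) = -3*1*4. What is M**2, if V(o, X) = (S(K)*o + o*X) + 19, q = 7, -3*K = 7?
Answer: 312481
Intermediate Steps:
K = -7/3 (K = -1/3*7 = -7/3 ≈ -2.3333)
S(F) = -12 (S(F) = -3*4 = -12)
V(o, X) = 19 - 12*o + X*o (V(o, X) = (-12*o + o*X) + 19 = (-12*o + X*o) + 19 = 19 - 12*o + X*o)
M = 559 (M = 19 - 12*((-15 - 1) + 7) - 48*((-15 - 1) + 7) = 19 - 12*(-16 + 7) - 48*(-16 + 7) = 19 - 12*(-9) - 48*(-9) = 19 + 108 + 432 = 559)
M**2 = 559**2 = 312481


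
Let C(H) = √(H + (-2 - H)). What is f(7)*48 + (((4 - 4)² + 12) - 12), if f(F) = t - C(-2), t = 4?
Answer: 192 - 48*I*√2 ≈ 192.0 - 67.882*I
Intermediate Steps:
C(H) = I*√2 (C(H) = √(-2) = I*√2)
f(F) = 4 - I*√2
f(7)*48 + (((4 - 4)² + 12) - 12) = (4 - I*√2)*48 + (((4 - 4)² + 12) - 12) = (192 - 48*I*√2) + ((0² + 12) - 12) = (192 - 48*I*√2) + ((0 + 12) - 12) = (192 - 48*I*√2) + (12 - 12) = (192 - 48*I*√2) + 0 = 192 - 48*I*√2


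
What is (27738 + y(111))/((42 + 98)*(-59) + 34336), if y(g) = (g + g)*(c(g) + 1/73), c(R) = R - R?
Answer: 168758/158629 ≈ 1.0639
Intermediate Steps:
c(R) = 0
y(g) = 2*g/73 (y(g) = (g + g)*(0 + 1/73) = (2*g)*(0 + 1/73) = (2*g)*(1/73) = 2*g/73)
(27738 + y(111))/((42 + 98)*(-59) + 34336) = (27738 + (2/73)*111)/((42 + 98)*(-59) + 34336) = (27738 + 222/73)/(140*(-59) + 34336) = 2025096/(73*(-8260 + 34336)) = (2025096/73)/26076 = (2025096/73)*(1/26076) = 168758/158629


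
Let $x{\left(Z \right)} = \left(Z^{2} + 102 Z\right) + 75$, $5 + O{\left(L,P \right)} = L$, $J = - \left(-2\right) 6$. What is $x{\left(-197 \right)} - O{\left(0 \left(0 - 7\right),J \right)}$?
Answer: $18795$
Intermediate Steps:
$J = 12$ ($J = \left(-1\right) \left(-12\right) = 12$)
$O{\left(L,P \right)} = -5 + L$
$x{\left(Z \right)} = 75 + Z^{2} + 102 Z$
$x{\left(-197 \right)} - O{\left(0 \left(0 - 7\right),J \right)} = \left(75 + \left(-197\right)^{2} + 102 \left(-197\right)\right) - \left(-5 + 0 \left(0 - 7\right)\right) = \left(75 + 38809 - 20094\right) - \left(-5 + 0 \left(-7\right)\right) = 18790 - \left(-5 + 0\right) = 18790 - -5 = 18790 + 5 = 18795$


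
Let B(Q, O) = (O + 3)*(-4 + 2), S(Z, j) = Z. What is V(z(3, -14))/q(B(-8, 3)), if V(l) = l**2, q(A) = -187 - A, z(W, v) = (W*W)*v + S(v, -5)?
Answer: -112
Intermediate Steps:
B(Q, O) = -6 - 2*O (B(Q, O) = (3 + O)*(-2) = -6 - 2*O)
z(W, v) = v + v*W**2 (z(W, v) = (W*W)*v + v = W**2*v + v = v*W**2 + v = v + v*W**2)
V(z(3, -14))/q(B(-8, 3)) = (-14*(1 + 3**2))**2/(-187 - (-6 - 2*3)) = (-14*(1 + 9))**2/(-187 - (-6 - 6)) = (-14*10)**2/(-187 - 1*(-12)) = (-140)**2/(-187 + 12) = 19600/(-175) = 19600*(-1/175) = -112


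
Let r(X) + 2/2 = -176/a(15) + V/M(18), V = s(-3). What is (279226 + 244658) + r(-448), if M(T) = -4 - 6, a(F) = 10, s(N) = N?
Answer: 5238657/10 ≈ 5.2387e+5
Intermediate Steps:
V = -3
M(T) = -10
r(X) = -183/10 (r(X) = -1 + (-176/10 - 3/(-10)) = -1 + (-176*⅒ - 3*(-⅒)) = -1 + (-88/5 + 3/10) = -1 - 173/10 = -183/10)
(279226 + 244658) + r(-448) = (279226 + 244658) - 183/10 = 523884 - 183/10 = 5238657/10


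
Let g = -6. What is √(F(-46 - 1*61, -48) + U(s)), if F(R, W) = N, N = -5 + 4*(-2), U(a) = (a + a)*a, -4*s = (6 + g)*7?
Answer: I*√13 ≈ 3.6056*I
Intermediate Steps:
s = 0 (s = -(6 - 6)*7/4 = -0*7 = -¼*0 = 0)
U(a) = 2*a² (U(a) = (2*a)*a = 2*a²)
N = -13 (N = -5 - 8 = -13)
F(R, W) = -13
√(F(-46 - 1*61, -48) + U(s)) = √(-13 + 2*0²) = √(-13 + 2*0) = √(-13 + 0) = √(-13) = I*√13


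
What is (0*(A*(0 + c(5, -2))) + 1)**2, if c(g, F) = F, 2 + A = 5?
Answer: 1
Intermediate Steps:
A = 3 (A = -2 + 5 = 3)
(0*(A*(0 + c(5, -2))) + 1)**2 = (0*(3*(0 - 2)) + 1)**2 = (0*(3*(-2)) + 1)**2 = (0*(-6) + 1)**2 = (0 + 1)**2 = 1**2 = 1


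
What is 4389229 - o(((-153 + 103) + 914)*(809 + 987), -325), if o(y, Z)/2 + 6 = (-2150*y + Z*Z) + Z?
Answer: 6676677841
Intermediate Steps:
o(y, Z) = -12 - 4300*y + 2*Z + 2*Z**2 (o(y, Z) = -12 + 2*((-2150*y + Z*Z) + Z) = -12 + 2*((-2150*y + Z**2) + Z) = -12 + 2*((Z**2 - 2150*y) + Z) = -12 + 2*(Z + Z**2 - 2150*y) = -12 + (-4300*y + 2*Z + 2*Z**2) = -12 - 4300*y + 2*Z + 2*Z**2)
4389229 - o(((-153 + 103) + 914)*(809 + 987), -325) = 4389229 - (-12 - 4300*((-153 + 103) + 914)*(809 + 987) + 2*(-325) + 2*(-325)**2) = 4389229 - (-12 - 4300*(-50 + 914)*1796 - 650 + 2*105625) = 4389229 - (-12 - 3715200*1796 - 650 + 211250) = 4389229 - (-12 - 4300*1551744 - 650 + 211250) = 4389229 - (-12 - 6672499200 - 650 + 211250) = 4389229 - 1*(-6672288612) = 4389229 + 6672288612 = 6676677841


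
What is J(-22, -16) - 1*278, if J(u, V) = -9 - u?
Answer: -265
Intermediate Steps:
J(-22, -16) - 1*278 = (-9 - 1*(-22)) - 1*278 = (-9 + 22) - 278 = 13 - 278 = -265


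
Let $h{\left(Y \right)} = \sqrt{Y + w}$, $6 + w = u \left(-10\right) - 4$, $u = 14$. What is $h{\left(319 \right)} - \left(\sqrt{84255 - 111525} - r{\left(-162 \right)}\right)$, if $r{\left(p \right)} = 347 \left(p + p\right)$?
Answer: $-112415 - 3 i \sqrt{3030} \approx -1.1242 \cdot 10^{5} - 165.14 i$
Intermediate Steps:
$r{\left(p \right)} = 694 p$ ($r{\left(p \right)} = 347 \cdot 2 p = 694 p$)
$w = -150$ ($w = -6 + \left(14 \left(-10\right) - 4\right) = -6 - 144 = -150$)
$h{\left(Y \right)} = \sqrt{-150 + Y}$ ($h{\left(Y \right)} = \sqrt{Y - 150} = \sqrt{-150 + Y}$)
$h{\left(319 \right)} - \left(\sqrt{84255 - 111525} - r{\left(-162 \right)}\right) = \sqrt{-150 + 319} - \left(\sqrt{84255 - 111525} - 694 \left(-162\right)\right) = \sqrt{169} - \left(\sqrt{-27270} - -112428\right) = 13 - \left(3 i \sqrt{3030} + 112428\right) = 13 - \left(112428 + 3 i \sqrt{3030}\right) = -112415 - 3 i \sqrt{3030}$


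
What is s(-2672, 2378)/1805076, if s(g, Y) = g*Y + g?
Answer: -40748/11571 ≈ -3.5216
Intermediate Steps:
s(g, Y) = g + Y*g (s(g, Y) = Y*g + g = g + Y*g)
s(-2672, 2378)/1805076 = -2672*(1 + 2378)/1805076 = -2672*2379*(1/1805076) = -6356688*1/1805076 = -40748/11571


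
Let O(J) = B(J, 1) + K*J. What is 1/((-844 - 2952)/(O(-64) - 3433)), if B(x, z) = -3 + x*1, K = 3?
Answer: 71/73 ≈ 0.97260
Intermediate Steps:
B(x, z) = -3 + x
O(J) = -3 + 4*J (O(J) = (-3 + J) + 3*J = -3 + 4*J)
1/((-844 - 2952)/(O(-64) - 3433)) = 1/((-844 - 2952)/((-3 + 4*(-64)) - 3433)) = 1/(-3796/((-3 - 256) - 3433)) = 1/(-3796/(-259 - 3433)) = 1/(-3796/(-3692)) = 1/(-3796*(-1/3692)) = 1/(73/71) = 71/73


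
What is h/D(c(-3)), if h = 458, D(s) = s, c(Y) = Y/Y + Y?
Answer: -229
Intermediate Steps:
c(Y) = 1 + Y
h/D(c(-3)) = 458/(1 - 3) = 458/(-2) = 458*(-½) = -229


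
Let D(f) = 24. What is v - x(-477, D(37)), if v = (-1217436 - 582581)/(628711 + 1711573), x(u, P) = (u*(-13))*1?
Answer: -14513901101/2340284 ≈ -6201.8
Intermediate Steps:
x(u, P) = -13*u (x(u, P) = -13*u*1 = -13*u)
v = -1800017/2340284 ≈ -0.76915
v - x(-477, D(37)) = -1800017/2340284 - (-13)*(-477) = -1800017/2340284 - 1*6201 = -1800017/2340284 - 6201 = -14513901101/2340284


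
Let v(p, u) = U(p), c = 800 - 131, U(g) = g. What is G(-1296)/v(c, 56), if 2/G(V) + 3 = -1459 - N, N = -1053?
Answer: -2/273621 ≈ -7.3094e-6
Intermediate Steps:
c = 669
v(p, u) = p
G(V) = -2/409 (G(V) = 2/(-3 + (-1459 - 1*(-1053))) = 2/(-3 + (-1459 + 1053)) = 2/(-3 - 406) = 2/(-409) = 2*(-1/409) = -2/409)
G(-1296)/v(c, 56) = -2/409/669 = -2/409*1/669 = -2/273621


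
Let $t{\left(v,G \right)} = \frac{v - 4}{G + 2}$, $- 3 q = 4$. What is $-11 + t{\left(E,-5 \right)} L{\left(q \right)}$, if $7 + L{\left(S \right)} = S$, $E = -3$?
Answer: $- \frac{274}{9} \approx -30.444$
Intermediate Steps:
$q = - \frac{4}{3}$ ($q = \left(- \frac{1}{3}\right) 4 = - \frac{4}{3} \approx -1.3333$)
$t{\left(v,G \right)} = \frac{-4 + v}{2 + G}$
$L{\left(S \right)} = -7 + S$
$-11 + t{\left(E,-5 \right)} L{\left(q \right)} = -11 + \frac{-4 - 3}{2 - 5} \left(-7 - \frac{4}{3}\right) = -11 + \frac{1}{-3} \left(-7\right) \left(- \frac{25}{3}\right) = -11 + \left(- \frac{1}{3}\right) \left(-7\right) \left(- \frac{25}{3}\right) = -11 + \frac{7}{3} \left(- \frac{25}{3}\right) = -11 - \frac{175}{9} = - \frac{274}{9}$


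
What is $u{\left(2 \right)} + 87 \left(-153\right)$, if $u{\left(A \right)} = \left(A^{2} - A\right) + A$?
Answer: $-13307$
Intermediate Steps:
$u{\left(A \right)} = A^{2}$
$u{\left(2 \right)} + 87 \left(-153\right) = 2^{2} + 87 \left(-153\right) = 4 - 13311 = -13307$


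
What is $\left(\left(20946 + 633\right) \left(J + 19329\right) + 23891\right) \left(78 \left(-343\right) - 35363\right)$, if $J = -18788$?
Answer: $-726652741210$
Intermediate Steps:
$\left(\left(20946 + 633\right) \left(J + 19329\right) + 23891\right) \left(78 \left(-343\right) - 35363\right) = \left(\left(20946 + 633\right) \left(-18788 + 19329\right) + 23891\right) \left(78 \left(-343\right) - 35363\right) = \left(21579 \cdot 541 + 23891\right) \left(-26754 - 35363\right) = \left(11674239 + 23891\right) \left(-62117\right) = 11698130 \left(-62117\right) = -726652741210$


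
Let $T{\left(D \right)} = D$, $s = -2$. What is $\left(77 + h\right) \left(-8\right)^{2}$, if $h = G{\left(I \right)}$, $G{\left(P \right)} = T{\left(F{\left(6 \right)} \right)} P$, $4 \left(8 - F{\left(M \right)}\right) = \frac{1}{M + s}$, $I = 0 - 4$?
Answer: $2896$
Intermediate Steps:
$I = -4$ ($I = 0 - 4 = -4$)
$F{\left(M \right)} = 8 - \frac{1}{4 \left(-2 + M\right)}$ ($F{\left(M \right)} = 8 - \frac{1}{4 \left(M - 2\right)} = 8 - \frac{1}{4 \left(-2 + M\right)}$)
$G{\left(P \right)} = \frac{127 P}{16}$ ($G{\left(P \right)} = \frac{-65 + 32 \cdot 6}{4 \left(-2 + 6\right)} P = \frac{-65 + 192}{4 \cdot 4} P = \frac{1}{4} \cdot \frac{1}{4} \cdot 127 P = \frac{127 P}{16}$)
$h = - \frac{127}{4}$ ($h = \frac{127}{16} \left(-4\right) = - \frac{127}{4} \approx -31.75$)
$\left(77 + h\right) \left(-8\right)^{2} = \left(77 - \frac{127}{4}\right) \left(-8\right)^{2} = \frac{181}{4} \cdot 64 = 2896$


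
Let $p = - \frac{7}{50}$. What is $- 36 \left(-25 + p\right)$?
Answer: $\frac{22626}{25} \approx 905.04$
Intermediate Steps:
$p = - \frac{7}{50}$ ($p = \left(-7\right) \frac{1}{50} = - \frac{7}{50} \approx -0.14$)
$- 36 \left(-25 + p\right) = - 36 \left(-25 - \frac{7}{50}\right) = \left(-36\right) \left(- \frac{1257}{50}\right) = \frac{22626}{25}$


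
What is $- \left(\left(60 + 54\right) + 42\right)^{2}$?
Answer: $-24336$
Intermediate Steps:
$- \left(\left(60 + 54\right) + 42\right)^{2} = - \left(114 + 42\right)^{2} = - 156^{2} = \left(-1\right) 24336 = -24336$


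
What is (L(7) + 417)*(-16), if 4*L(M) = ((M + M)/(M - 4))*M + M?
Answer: -20492/3 ≈ -6830.7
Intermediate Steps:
L(M) = M/4 + M²/(2*(-4 + M)) (L(M) = (((M + M)/(M - 4))*M + M)/4 = (((2*M)/(-4 + M))*M + M)/4 = ((2*M/(-4 + M))*M + M)/4 = (2*M²/(-4 + M) + M)/4 = (M + 2*M²/(-4 + M))/4 = M/4 + M²/(2*(-4 + M)))
(L(7) + 417)*(-16) = ((¼)*7*(-4 + 3*7)/(-4 + 7) + 417)*(-16) = ((¼)*7*(-4 + 21)/3 + 417)*(-16) = ((¼)*7*(⅓)*17 + 417)*(-16) = (119/12 + 417)*(-16) = (5123/12)*(-16) = -20492/3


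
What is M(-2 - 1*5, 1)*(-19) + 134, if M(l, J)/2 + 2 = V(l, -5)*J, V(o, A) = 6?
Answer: -18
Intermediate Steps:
M(l, J) = -4 + 12*J (M(l, J) = -4 + 2*(6*J) = -4 + 12*J)
M(-2 - 1*5, 1)*(-19) + 134 = (-4 + 12*1)*(-19) + 134 = (-4 + 12)*(-19) + 134 = 8*(-19) + 134 = -152 + 134 = -18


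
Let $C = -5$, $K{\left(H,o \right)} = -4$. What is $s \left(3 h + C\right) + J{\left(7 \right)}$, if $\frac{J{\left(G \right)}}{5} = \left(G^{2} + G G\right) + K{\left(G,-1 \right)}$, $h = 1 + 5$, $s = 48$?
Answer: $1094$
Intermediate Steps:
$h = 6$
$J{\left(G \right)} = -20 + 10 G^{2}$ ($J{\left(G \right)} = 5 \left(\left(G^{2} + G G\right) - 4\right) = 5 \left(\left(G^{2} + G^{2}\right) - 4\right) = 5 \left(2 G^{2} - 4\right) = 5 \left(-4 + 2 G^{2}\right) = -20 + 10 G^{2}$)
$s \left(3 h + C\right) + J{\left(7 \right)} = 48 \left(3 \cdot 6 - 5\right) - \left(20 - 10 \cdot 7^{2}\right) = 48 \left(18 - 5\right) + \left(-20 + 10 \cdot 49\right) = 48 \cdot 13 + \left(-20 + 490\right) = 624 + 470 = 1094$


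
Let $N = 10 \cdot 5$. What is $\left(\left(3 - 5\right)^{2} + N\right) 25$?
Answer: $1350$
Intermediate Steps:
$N = 50$
$\left(\left(3 - 5\right)^{2} + N\right) 25 = \left(\left(3 - 5\right)^{2} + 50\right) 25 = \left(\left(-2\right)^{2} + 50\right) 25 = \left(4 + 50\right) 25 = 54 \cdot 25 = 1350$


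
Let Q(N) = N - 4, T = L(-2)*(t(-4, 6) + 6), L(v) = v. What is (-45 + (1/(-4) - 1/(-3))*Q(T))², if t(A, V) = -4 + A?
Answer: 2025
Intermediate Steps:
T = 4 (T = -2*((-4 - 4) + 6) = -2*(-8 + 6) = -2*(-2) = 4)
Q(N) = -4 + N
(-45 + (1/(-4) - 1/(-3))*Q(T))² = (-45 + (1/(-4) - 1/(-3))*(-4 + 4))² = (-45 + (1*(-¼) - 1*(-⅓))*0)² = (-45 + (-¼ + ⅓)*0)² = (-45 + (1/12)*0)² = (-45 + 0)² = (-45)² = 2025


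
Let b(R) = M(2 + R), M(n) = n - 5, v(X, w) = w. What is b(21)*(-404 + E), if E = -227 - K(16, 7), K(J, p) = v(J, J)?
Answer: -11646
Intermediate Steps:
K(J, p) = J
M(n) = -5 + n
b(R) = -3 + R (b(R) = -5 + (2 + R) = -3 + R)
E = -243 (E = -227 - 1*16 = -227 - 16 = -243)
b(21)*(-404 + E) = (-3 + 21)*(-404 - 243) = 18*(-647) = -11646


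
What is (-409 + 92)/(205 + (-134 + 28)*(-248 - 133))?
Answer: -317/40591 ≈ -0.0078096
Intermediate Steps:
(-409 + 92)/(205 + (-134 + 28)*(-248 - 133)) = -317/(205 - 106*(-381)) = -317/(205 + 40386) = -317/40591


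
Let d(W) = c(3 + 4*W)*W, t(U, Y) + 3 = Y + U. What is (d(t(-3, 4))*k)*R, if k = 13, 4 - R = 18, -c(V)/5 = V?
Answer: 9100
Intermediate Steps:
c(V) = -5*V
t(U, Y) = -3 + U + Y (t(U, Y) = -3 + (Y + U) = -3 + (U + Y) = -3 + U + Y)
d(W) = W*(-15 - 20*W) (d(W) = (-5*(3 + 4*W))*W = (-15 - 20*W)*W = W*(-15 - 20*W))
R = -14 (R = 4 - 1*18 = 4 - 18 = -14)
(d(t(-3, 4))*k)*R = ((5*(-3 - 3 + 4)*(-3 - 4*(-3 - 3 + 4)))*13)*(-14) = ((5*(-2)*(-3 - 4*(-2)))*13)*(-14) = ((5*(-2)*(-3 + 8))*13)*(-14) = ((5*(-2)*5)*13)*(-14) = -50*13*(-14) = -650*(-14) = 9100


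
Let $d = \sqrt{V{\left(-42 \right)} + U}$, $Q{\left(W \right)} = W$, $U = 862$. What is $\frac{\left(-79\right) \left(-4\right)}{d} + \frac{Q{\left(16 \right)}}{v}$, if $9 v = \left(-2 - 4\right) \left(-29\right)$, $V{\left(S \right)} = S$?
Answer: $\frac{24}{29} + \frac{158 \sqrt{205}}{205} \approx 11.863$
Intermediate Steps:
$d = 2 \sqrt{205}$ ($d = \sqrt{-42 + 862} = \sqrt{820} = 2 \sqrt{205} \approx 28.636$)
$v = \frac{58}{3}$ ($v = \frac{\left(-2 - 4\right) \left(-29\right)}{9} = \frac{\left(-6\right) \left(-29\right)}{9} = \frac{1}{9} \cdot 174 = \frac{58}{3} \approx 19.333$)
$\frac{\left(-79\right) \left(-4\right)}{d} + \frac{Q{\left(16 \right)}}{v} = \frac{\left(-79\right) \left(-4\right)}{2 \sqrt{205}} + \frac{16}{\frac{58}{3}} = 316 \frac{\sqrt{205}}{410} + 16 \cdot \frac{3}{58} = \frac{158 \sqrt{205}}{205} + \frac{24}{29} = \frac{24}{29} + \frac{158 \sqrt{205}}{205}$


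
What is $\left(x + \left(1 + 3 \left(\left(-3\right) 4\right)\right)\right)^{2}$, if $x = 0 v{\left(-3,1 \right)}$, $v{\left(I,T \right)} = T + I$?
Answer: $1225$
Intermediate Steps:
$v{\left(I,T \right)} = I + T$
$x = 0$ ($x = 0 \left(-3 + 1\right) = 0 \left(-2\right) = 0$)
$\left(x + \left(1 + 3 \left(\left(-3\right) 4\right)\right)\right)^{2} = \left(0 + \left(1 + 3 \left(\left(-3\right) 4\right)\right)\right)^{2} = \left(0 + \left(1 + 3 \left(-12\right)\right)\right)^{2} = \left(0 + \left(1 - 36\right)\right)^{2} = \left(0 - 35\right)^{2} = \left(-35\right)^{2} = 1225$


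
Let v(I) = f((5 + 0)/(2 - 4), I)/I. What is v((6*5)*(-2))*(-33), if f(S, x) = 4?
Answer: 11/5 ≈ 2.2000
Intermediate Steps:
v(I) = 4/I
v((6*5)*(-2))*(-33) = (4/(((6*5)*(-2))))*(-33) = (4/((30*(-2))))*(-33) = (4/(-60))*(-33) = (4*(-1/60))*(-33) = -1/15*(-33) = 11/5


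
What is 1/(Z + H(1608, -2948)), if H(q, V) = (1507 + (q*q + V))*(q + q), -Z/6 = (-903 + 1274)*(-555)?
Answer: 1/8312096598 ≈ 1.2031e-10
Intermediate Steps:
Z = 1235430 (Z = -6*(-903 + 1274)*(-555) = -2226*(-555) = -6*(-205905) = 1235430)
H(q, V) = 2*q*(1507 + V + q²) (H(q, V) = (1507 + (q² + V))*(2*q) = (1507 + (V + q²))*(2*q) = (1507 + V + q²)*(2*q) = 2*q*(1507 + V + q²))
1/(Z + H(1608, -2948)) = 1/(1235430 + 2*1608*(1507 - 2948 + 1608²)) = 1/(1235430 + 2*1608*(1507 - 2948 + 2585664)) = 1/(1235430 + 2*1608*2584223) = 1/(1235430 + 8310861168) = 1/8312096598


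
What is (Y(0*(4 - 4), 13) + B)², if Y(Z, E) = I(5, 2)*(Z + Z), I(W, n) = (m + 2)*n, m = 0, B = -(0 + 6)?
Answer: 36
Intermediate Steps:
B = -6 (B = -1*6 = -6)
I(W, n) = 2*n (I(W, n) = (0 + 2)*n = 2*n)
Y(Z, E) = 8*Z (Y(Z, E) = (2*2)*(Z + Z) = 4*(2*Z) = 8*Z)
(Y(0*(4 - 4), 13) + B)² = (8*(0*(4 - 4)) - 6)² = (8*(0*0) - 6)² = (8*0 - 6)² = (0 - 6)² = (-6)² = 36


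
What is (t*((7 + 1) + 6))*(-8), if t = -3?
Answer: 336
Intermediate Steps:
(t*((7 + 1) + 6))*(-8) = -3*((7 + 1) + 6)*(-8) = -3*(8 + 6)*(-8) = -3*14*(-8) = -42*(-8) = 336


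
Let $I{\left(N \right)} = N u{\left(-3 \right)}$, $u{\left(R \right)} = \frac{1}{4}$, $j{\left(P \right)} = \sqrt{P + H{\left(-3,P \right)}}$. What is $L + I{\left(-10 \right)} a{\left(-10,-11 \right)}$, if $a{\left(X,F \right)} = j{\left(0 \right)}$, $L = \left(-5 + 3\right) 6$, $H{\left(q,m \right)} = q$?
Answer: $-12 - \frac{5 i \sqrt{3}}{2} \approx -12.0 - 4.3301 i$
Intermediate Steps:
$L = -12$ ($L = \left(-2\right) 6 = -12$)
$j{\left(P \right)} = \sqrt{-3 + P}$ ($j{\left(P \right)} = \sqrt{P - 3} = \sqrt{-3 + P}$)
$a{\left(X,F \right)} = i \sqrt{3}$ ($a{\left(X,F \right)} = \sqrt{-3 + 0} = \sqrt{-3} = i \sqrt{3}$)
$u{\left(R \right)} = \frac{1}{4}$
$I{\left(N \right)} = \frac{N}{4}$ ($I{\left(N \right)} = N \frac{1}{4} = \frac{N}{4}$)
$L + I{\left(-10 \right)} a{\left(-10,-11 \right)} = -12 + \frac{1}{4} \left(-10\right) i \sqrt{3} = -12 - \frac{5 i \sqrt{3}}{2}$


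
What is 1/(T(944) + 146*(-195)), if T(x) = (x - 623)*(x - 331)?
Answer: 1/168303 ≈ 5.9417e-6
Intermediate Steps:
T(x) = (-623 + x)*(-331 + x)
1/(T(944) + 146*(-195)) = 1/((206213 + 944**2 - 954*944) + 146*(-195)) = 1/((206213 + 891136 - 900576) - 28470) = 1/(196773 - 28470) = 1/168303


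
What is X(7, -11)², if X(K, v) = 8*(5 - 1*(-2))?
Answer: 3136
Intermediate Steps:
X(K, v) = 56 (X(K, v) = 8*(5 + 2) = 8*7 = 56)
X(7, -11)² = 56² = 3136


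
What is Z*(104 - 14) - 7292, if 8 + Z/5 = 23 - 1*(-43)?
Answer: 18808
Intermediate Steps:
Z = 290 (Z = -40 + 5*(23 - 1*(-43)) = -40 + 5*(23 + 43) = -40 + 5*66 = -40 + 330 = 290)
Z*(104 - 14) - 7292 = 290*(104 - 14) - 7292 = 290*90 - 7292 = 26100 - 7292 = 18808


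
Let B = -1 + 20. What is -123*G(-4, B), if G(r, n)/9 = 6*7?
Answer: -46494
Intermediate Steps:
B = 19
G(r, n) = 378 (G(r, n) = 9*(6*7) = 9*42 = 378)
-123*G(-4, B) = -123*378 = -46494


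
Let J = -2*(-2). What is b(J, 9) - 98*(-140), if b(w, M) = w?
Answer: 13724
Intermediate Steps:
J = 4
b(J, 9) - 98*(-140) = 4 - 98*(-140) = 4 + 13720 = 13724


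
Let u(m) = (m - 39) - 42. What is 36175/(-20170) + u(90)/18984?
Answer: -22885489/12763576 ≈ -1.7930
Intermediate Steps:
u(m) = -81 + m (u(m) = (-39 + m) - 42 = -81 + m)
36175/(-20170) + u(90)/18984 = 36175/(-20170) + (-81 + 90)/18984 = 36175*(-1/20170) + 9*(1/18984) = -7235/4034 + 3/6328 = -22885489/12763576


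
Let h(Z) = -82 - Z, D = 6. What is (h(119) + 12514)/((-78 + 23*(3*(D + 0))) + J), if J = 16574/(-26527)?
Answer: 326626951/8896498 ≈ 36.714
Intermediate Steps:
J = -16574/26527 (J = 16574*(-1/26527) = -16574/26527 ≈ -0.62480)
(h(119) + 12514)/((-78 + 23*(3*(D + 0))) + J) = ((-82 - 1*119) + 12514)/((-78 + 23*(3*(6 + 0))) - 16574/26527) = ((-82 - 119) + 12514)/((-78 + 23*(3*6)) - 16574/26527) = (-201 + 12514)/((-78 + 23*18) - 16574/26527) = 12313/((-78 + 414) - 16574/26527) = 12313/(336 - 16574/26527) = 12313/(8896498/26527) = 12313*(26527/8896498) = 326626951/8896498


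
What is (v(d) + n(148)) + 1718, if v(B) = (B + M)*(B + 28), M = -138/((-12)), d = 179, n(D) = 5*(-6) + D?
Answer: 82539/2 ≈ 41270.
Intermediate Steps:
n(D) = -30 + D
M = 23/2 (M = -138/((-1*12)) = -138/(-12) = -138*(-1/12) = 23/2 ≈ 11.500)
v(B) = (28 + B)*(23/2 + B) (v(B) = (B + 23/2)*(B + 28) = (23/2 + B)*(28 + B) = (28 + B)*(23/2 + B))
(v(d) + n(148)) + 1718 = ((322 + 179² + (79/2)*179) + (-30 + 148)) + 1718 = ((322 + 32041 + 14141/2) + 118) + 1718 = (78867/2 + 118) + 1718 = 79103/2 + 1718 = 82539/2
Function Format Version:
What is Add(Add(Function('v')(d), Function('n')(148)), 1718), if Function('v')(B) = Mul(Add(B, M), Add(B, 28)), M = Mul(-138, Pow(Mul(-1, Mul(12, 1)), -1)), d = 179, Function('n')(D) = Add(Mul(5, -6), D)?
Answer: Rational(82539, 2) ≈ 41270.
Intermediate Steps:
Function('n')(D) = Add(-30, D)
M = Rational(23, 2) (M = Mul(-138, Pow(Mul(-1, 12), -1)) = Mul(-138, Pow(-12, -1)) = Mul(-138, Rational(-1, 12)) = Rational(23, 2) ≈ 11.500)
Function('v')(B) = Mul(Add(28, B), Add(Rational(23, 2), B)) (Function('v')(B) = Mul(Add(B, Rational(23, 2)), Add(B, 28)) = Mul(Add(Rational(23, 2), B), Add(28, B)) = Mul(Add(28, B), Add(Rational(23, 2), B)))
Add(Add(Function('v')(d), Function('n')(148)), 1718) = Add(Add(Add(322, Pow(179, 2), Mul(Rational(79, 2), 179)), Add(-30, 148)), 1718) = Add(Add(Add(322, 32041, Rational(14141, 2)), 118), 1718) = Add(Add(Rational(78867, 2), 118), 1718) = Add(Rational(79103, 2), 1718) = Rational(82539, 2)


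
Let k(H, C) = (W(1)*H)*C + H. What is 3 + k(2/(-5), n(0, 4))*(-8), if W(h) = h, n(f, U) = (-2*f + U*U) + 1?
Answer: 303/5 ≈ 60.600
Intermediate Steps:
n(f, U) = 1 + U² - 2*f (n(f, U) = (-2*f + U²) + 1 = (U² - 2*f) + 1 = 1 + U² - 2*f)
k(H, C) = H + C*H (k(H, C) = (1*H)*C + H = H*C + H = C*H + H = H + C*H)
3 + k(2/(-5), n(0, 4))*(-8) = 3 + ((2/(-5))*(1 + (1 + 4² - 2*0)))*(-8) = 3 + ((2*(-⅕))*(1 + (1 + 16 + 0)))*(-8) = 3 - 2*(1 + 17)/5*(-8) = 3 - ⅖*18*(-8) = 3 - 36/5*(-8) = 3 + 288/5 = 303/5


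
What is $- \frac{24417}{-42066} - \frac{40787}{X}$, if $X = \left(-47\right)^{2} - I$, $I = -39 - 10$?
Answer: $- \frac{46128121}{2638473} \approx -17.483$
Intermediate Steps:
$I = -49$ ($I = -39 - 10 = -49$)
$X = 2258$ ($X = \left(-47\right)^{2} - -49 = 2209 + 49 = 2258$)
$- \frac{24417}{-42066} - \frac{40787}{X} = - \frac{24417}{-42066} - \frac{40787}{2258} = \left(-24417\right) \left(- \frac{1}{42066}\right) - \frac{40787}{2258} = \frac{2713}{4674} - \frac{40787}{2258} = - \frac{46128121}{2638473}$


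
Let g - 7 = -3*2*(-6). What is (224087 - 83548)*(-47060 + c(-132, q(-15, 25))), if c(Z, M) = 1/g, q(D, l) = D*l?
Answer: -284391769081/43 ≈ -6.6138e+9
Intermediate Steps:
g = 43 (g = 7 - 3*2*(-6) = 7 - 6*(-6) = 7 + 36 = 43)
c(Z, M) = 1/43
(224087 - 83548)*(-47060 + c(-132, q(-15, 25))) = (224087 - 83548)*(-47060 + 1/43) = 140539*(-2023579/43) = -284391769081/43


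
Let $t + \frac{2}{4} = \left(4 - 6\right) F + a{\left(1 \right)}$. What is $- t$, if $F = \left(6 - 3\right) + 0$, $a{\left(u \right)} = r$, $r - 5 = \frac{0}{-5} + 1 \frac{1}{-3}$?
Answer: $\frac{11}{6} \approx 1.8333$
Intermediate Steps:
$r = \frac{14}{3}$ ($r = 5 + \left(\frac{0}{-5} + 1 \frac{1}{-3}\right) = 5 + \left(0 \left(- \frac{1}{5}\right) + 1 \left(- \frac{1}{3}\right)\right) = 5 + \left(0 - \frac{1}{3}\right) = 5 - \frac{1}{3} = \frac{14}{3} \approx 4.6667$)
$a{\left(u \right)} = \frac{14}{3}$
$F = 3$ ($F = 3 + 0 = 3$)
$t = - \frac{11}{6}$ ($t = - \frac{1}{2} + \left(\left(4 - 6\right) 3 + \frac{14}{3}\right) = - \frac{1}{2} + \left(\left(-2\right) 3 + \frac{14}{3}\right) = - \frac{1}{2} + \left(-6 + \frac{14}{3}\right) = - \frac{1}{2} - \frac{4}{3} = - \frac{11}{6} \approx -1.8333$)
$- t = \left(-1\right) \left(- \frac{11}{6}\right) = \frac{11}{6}$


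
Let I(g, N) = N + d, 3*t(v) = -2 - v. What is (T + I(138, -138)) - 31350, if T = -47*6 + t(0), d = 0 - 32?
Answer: -95408/3 ≈ -31803.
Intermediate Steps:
d = -32
t(v) = -⅔ - v/3 (t(v) = (-2 - v)/3 = -⅔ - v/3)
T = -848/3 (T = -47*6 + (-⅔ - ⅓*0) = -282 + (-⅔ + 0) = -282 - ⅔ = -848/3 ≈ -282.67)
I(g, N) = -32 + N (I(g, N) = N - 32 = -32 + N)
(T + I(138, -138)) - 31350 = (-848/3 + (-32 - 138)) - 31350 = (-848/3 - 170) - 31350 = -1358/3 - 31350 = -95408/3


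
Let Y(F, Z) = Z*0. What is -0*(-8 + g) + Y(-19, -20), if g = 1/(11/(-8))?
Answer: 0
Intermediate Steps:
g = -8/11 (g = 1/(11*(-1/8)) = 1/(-11/8) = -8/11 ≈ -0.72727)
Y(F, Z) = 0
-0*(-8 + g) + Y(-19, -20) = -0*(-8 - 8/11) + 0 = -0*(-96)/11 + 0 = -2*0 + 0 = 0 + 0 = 0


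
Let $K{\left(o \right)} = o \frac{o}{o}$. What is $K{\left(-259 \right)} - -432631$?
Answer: $432372$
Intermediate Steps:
$K{\left(o \right)} = o$ ($K{\left(o \right)} = o 1 = o$)
$K{\left(-259 \right)} - -432631 = -259 - -432631 = -259 + 432631 = 432372$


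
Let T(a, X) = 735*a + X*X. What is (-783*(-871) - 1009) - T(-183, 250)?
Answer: 752989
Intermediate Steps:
T(a, X) = X² + 735*a (T(a, X) = 735*a + X² = X² + 735*a)
(-783*(-871) - 1009) - T(-183, 250) = (-783*(-871) - 1009) - (250² + 735*(-183)) = (681993 - 1009) - (62500 - 134505) = 680984 - 1*(-72005) = 680984 + 72005 = 752989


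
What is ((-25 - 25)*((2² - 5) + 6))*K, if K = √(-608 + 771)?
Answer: -250*√163 ≈ -3191.8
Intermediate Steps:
K = √163 ≈ 12.767
((-25 - 25)*((2² - 5) + 6))*K = ((-25 - 25)*((2² - 5) + 6))*√163 = (-50*((4 - 5) + 6))*√163 = (-50*(-1 + 6))*√163 = (-50*5)*√163 = -250*√163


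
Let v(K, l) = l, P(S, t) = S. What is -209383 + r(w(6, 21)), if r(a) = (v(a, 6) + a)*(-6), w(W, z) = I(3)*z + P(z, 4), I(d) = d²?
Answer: -210679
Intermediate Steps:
w(W, z) = 10*z (w(W, z) = 3²*z + z = 9*z + z = 10*z)
r(a) = -36 - 6*a (r(a) = (6 + a)*(-6) = -36 - 6*a)
-209383 + r(w(6, 21)) = -209383 + (-36 - 60*21) = -209383 + (-36 - 6*210) = -209383 + (-36 - 1260) = -209383 - 1296 = -210679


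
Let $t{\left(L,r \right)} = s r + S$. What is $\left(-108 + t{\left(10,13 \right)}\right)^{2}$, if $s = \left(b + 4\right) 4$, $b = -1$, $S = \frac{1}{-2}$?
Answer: $\frac{9025}{4} \approx 2256.3$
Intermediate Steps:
$S = - \frac{1}{2} \approx -0.5$
$s = 12$ ($s = \left(-1 + 4\right) 4 = 3 \cdot 4 = 12$)
$t{\left(L,r \right)} = - \frac{1}{2} + 12 r$ ($t{\left(L,r \right)} = 12 r - \frac{1}{2} = - \frac{1}{2} + 12 r$)
$\left(-108 + t{\left(10,13 \right)}\right)^{2} = \left(-108 + \left(- \frac{1}{2} + 12 \cdot 13\right)\right)^{2} = \left(-108 + \left(- \frac{1}{2} + 156\right)\right)^{2} = \left(-108 + \frac{311}{2}\right)^{2} = \left(\frac{95}{2}\right)^{2} = \frac{9025}{4}$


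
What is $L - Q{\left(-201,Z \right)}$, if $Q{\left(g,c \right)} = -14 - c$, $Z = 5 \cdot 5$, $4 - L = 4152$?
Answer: $-4109$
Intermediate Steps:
$L = -4148$ ($L = 4 - 4152 = -4148$)
$Z = 25$
$L - Q{\left(-201,Z \right)} = -4148 - \left(-14 - 25\right) = -4148 - -39 = -4148 + 39 = -4109$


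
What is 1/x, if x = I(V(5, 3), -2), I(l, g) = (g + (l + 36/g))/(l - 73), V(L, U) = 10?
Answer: 63/10 ≈ 6.3000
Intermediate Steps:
I(l, g) = (g + l + 36/g)/(-73 + l)
x = 10/63 (x = (36 + (-2)**2 - 2*10)/((-2)*(-73 + 10)) = -1/2*(36 + 4 - 20)/(-63) = -1/2*(-1/63)*20 = 10/63 ≈ 0.15873)
1/x = 1/(10/63) = 63/10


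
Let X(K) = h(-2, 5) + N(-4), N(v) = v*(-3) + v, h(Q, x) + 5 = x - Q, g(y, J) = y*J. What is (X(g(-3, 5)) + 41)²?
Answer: 2601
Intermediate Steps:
g(y, J) = J*y
h(Q, x) = -5 + x - Q (h(Q, x) = -5 + (x - Q) = -5 + x - Q)
N(v) = -2*v (N(v) = -3*v + v = -2*v)
X(K) = 10 (X(K) = (-5 + 5 - 1*(-2)) - 2*(-4) = (-5 + 5 + 2) + 8 = 2 + 8 = 10)
(X(g(-3, 5)) + 41)² = (10 + 41)² = 51² = 2601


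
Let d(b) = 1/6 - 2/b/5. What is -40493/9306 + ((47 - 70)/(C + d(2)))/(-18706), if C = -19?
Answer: -97898881/22498542 ≈ -4.3513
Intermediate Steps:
d(b) = 1/6 - 2/(5*b) (d(b) = 1*(1/6) - 2/b*(1/5) = 1/6 - 2/(5*b))
-40493/9306 + ((47 - 70)/(C + d(2)))/(-18706) = -40493/9306 + ((47 - 70)/(-19 + (1/30)*(-12 + 5*2)/2))/(-18706) = -40493*1/9306 + (-23/(-19 + (1/30)*(1/2)*(-12 + 10)))*(-1/18706) = -40493/9306 + (-23/(-19 + (1/30)*(1/2)*(-2)))*(-1/18706) = -40493/9306 + (-23/(-19 - 1/30))*(-1/18706) = -40493/9306 + (-23/(-571/30))*(-1/18706) = -40493/9306 - 30/571*(-23)*(-1/18706) = -40493/9306 + (690/571)*(-1/18706) = -40493/9306 - 345/5340563 = -97898881/22498542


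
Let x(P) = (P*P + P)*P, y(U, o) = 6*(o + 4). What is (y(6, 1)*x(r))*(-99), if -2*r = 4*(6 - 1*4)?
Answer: 142560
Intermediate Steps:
y(U, o) = 24 + 6*o (y(U, o) = 6*(4 + o) = 24 + 6*o)
r = -4 (r = -2*(6 - 1*4) = -2*(6 - 4) = -2*2 = -1/2*8 = -4)
x(P) = P*(P + P**2) (x(P) = (P**2 + P)*P = (P + P**2)*P = P*(P + P**2))
(y(6, 1)*x(r))*(-99) = ((24 + 6*1)*((-4)**2*(1 - 4)))*(-99) = ((24 + 6)*(16*(-3)))*(-99) = (30*(-48))*(-99) = -1440*(-99) = 142560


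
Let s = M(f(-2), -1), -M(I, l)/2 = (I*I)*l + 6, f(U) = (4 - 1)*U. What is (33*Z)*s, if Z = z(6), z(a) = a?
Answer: 11880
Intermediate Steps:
f(U) = 3*U
M(I, l) = -12 - 2*l*I**2 (M(I, l) = -2*((I*I)*l + 6) = -2*(I**2*l + 6) = -2*(l*I**2 + 6) = -2*(6 + l*I**2) = -12 - 2*l*I**2)
Z = 6
s = 60 (s = -12 - 2*(-1)*(3*(-2))**2 = -12 - 2*(-1)*(-6)**2 = -12 - 2*(-1)*36 = -12 + 72 = 60)
(33*Z)*s = (33*6)*60 = 198*60 = 11880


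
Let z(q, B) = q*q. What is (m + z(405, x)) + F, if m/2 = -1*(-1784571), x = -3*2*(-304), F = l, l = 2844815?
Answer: 6577982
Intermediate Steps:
F = 2844815
x = 1824 (x = -6*(-304) = 1824)
z(q, B) = q²
m = 3569142 (m = 2*(-1*(-1784571)) = 2*1784571 = 3569142)
(m + z(405, x)) + F = (3569142 + 405²) + 2844815 = (3569142 + 164025) + 2844815 = 3733167 + 2844815 = 6577982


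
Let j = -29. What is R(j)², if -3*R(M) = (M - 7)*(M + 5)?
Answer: 82944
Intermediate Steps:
R(M) = -(-7 + M)*(5 + M)/3 (R(M) = -(M - 7)*(M + 5)/3 = -(-7 + M)*(5 + M)/3)
R(j)² = (35/3 - ⅓*(-29)² + (⅔)*(-29))² = (35/3 - ⅓*841 - 58/3)² = (35/3 - 841/3 - 58/3)² = (-288)² = 82944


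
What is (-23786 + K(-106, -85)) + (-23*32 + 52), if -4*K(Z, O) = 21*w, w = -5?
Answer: -97775/4 ≈ -24444.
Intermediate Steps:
K(Z, O) = 105/4 (K(Z, O) = -21*(-5)/4 = -¼*(-105) = 105/4)
(-23786 + K(-106, -85)) + (-23*32 + 52) = (-23786 + 105/4) + (-23*32 + 52) = -95039/4 + (-736 + 52) = -95039/4 - 684 = -97775/4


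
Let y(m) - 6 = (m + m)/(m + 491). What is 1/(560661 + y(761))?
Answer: 626/350978303 ≈ 1.7836e-6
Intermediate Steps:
y(m) = 6 + 2*m/(491 + m) (y(m) = 6 + (m + m)/(m + 491) = 6 + (2*m)/(491 + m) = 6 + 2*m/(491 + m))
1/(560661 + y(761)) = 1/(560661 + 2*(1473 + 4*761)/(491 + 761)) = 1/(560661 + 2*(1473 + 3044)/1252) = 1/(560661 + 2*(1/1252)*4517) = 1/(560661 + 4517/626) = 1/(350978303/626) = 626/350978303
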